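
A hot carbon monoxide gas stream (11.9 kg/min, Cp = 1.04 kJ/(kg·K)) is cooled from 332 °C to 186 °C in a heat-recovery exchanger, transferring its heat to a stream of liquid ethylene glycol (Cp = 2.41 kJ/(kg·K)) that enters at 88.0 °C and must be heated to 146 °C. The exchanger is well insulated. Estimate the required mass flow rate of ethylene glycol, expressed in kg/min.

Heat released by hot stream: Q = 11.9 × 1.04 × (332 − 186) = 1806.9 kJ/min
Energy balance on cold side (adiabatic exchanger): Q = ṁ_c·Cp_c·(T_c,out − T_c,in)
ṁ_c = 1806.9 / [2.41 × (146 − 88.0)] = 12.927 kg/min

ṁ_c = 12.9 kg/min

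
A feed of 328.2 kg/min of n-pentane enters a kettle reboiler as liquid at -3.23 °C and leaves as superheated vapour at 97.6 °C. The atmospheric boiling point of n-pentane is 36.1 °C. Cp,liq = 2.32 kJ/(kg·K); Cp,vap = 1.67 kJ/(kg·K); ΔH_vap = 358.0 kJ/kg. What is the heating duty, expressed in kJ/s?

liquid -3.23→36.1 °C: 91.246 kJ/kg
vaporisation at 36.1 °C: 358 kJ/kg
vapour 36.1→97.6 °C: 102.7 kJ/kg
Δh = 91.246 + 358 + 102.7 = 551.95 kJ/kg
Q = ṁ·Δh = 328.2 kg/min × 551.95 kJ/kg = 181150 kJ/min
|Q| = 3019.2 kW

Q = 3020 kJ/s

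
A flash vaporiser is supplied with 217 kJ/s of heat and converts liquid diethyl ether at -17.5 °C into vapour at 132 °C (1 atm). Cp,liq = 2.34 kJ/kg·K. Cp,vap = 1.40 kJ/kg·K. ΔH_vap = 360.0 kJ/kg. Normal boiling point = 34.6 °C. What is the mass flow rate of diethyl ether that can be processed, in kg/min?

ṁ = 21.1 kg/min

Δh = 2.34×(34.6−-17.5) + 360.0 + 1.40×(132−34.6) = 618.27 kJ/kg
Q = 217 kJ/s = 217 kJ/s = 13020 kJ/min
ṁ = Q/Δh = 13020 / 618.27 = 21.059 kg/min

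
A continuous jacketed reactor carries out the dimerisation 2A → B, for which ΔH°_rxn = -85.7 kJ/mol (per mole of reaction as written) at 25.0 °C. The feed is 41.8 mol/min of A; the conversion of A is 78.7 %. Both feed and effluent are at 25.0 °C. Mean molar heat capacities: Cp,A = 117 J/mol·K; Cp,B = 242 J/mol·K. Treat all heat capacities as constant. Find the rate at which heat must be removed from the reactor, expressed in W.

Q_out = 23500 W

Extent of reaction ξ = 0.787 × 41.8 / 2 = 16.448 mol/min
Reaction term: ξ·ΔH°_rxn = 16.448 × -85.7 = -1409.6 kJ/min
Q = ΔH = -1409.6 kJ/min = -23.494 kW
Heat removed = 23494 W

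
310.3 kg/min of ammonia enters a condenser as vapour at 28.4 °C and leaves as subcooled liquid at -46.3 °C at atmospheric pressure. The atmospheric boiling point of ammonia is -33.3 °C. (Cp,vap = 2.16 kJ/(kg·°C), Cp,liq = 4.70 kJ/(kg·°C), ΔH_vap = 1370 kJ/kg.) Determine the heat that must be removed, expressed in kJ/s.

Q_c = 8090 kJ/s

vapour 28.4→-33.3 °C: -133.27 kJ/kg
condensation at -33.3 °C: -1370 kJ/kg
liquid -33.3→-46.3 °C: -61.1 kJ/kg
Δh = -133.27 + -1370 + -61.1 = -1564.4 kJ/kg
Q = ṁ·Δh = 310.3 kg/min × -1564.4 kJ/kg = -485420 kJ/min
|Q| = 8090.4 kW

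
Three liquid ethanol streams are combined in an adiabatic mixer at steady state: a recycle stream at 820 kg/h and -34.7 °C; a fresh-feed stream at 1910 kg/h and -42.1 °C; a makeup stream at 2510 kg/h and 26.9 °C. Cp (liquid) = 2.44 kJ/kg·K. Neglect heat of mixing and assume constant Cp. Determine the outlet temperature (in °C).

T_out = -7.89 °C

Adiabatic, steady state ⇒ Σ ṁᵢCp,ᵢ(T_out − Tᵢ) = 0
Σ ṁᵢCp,ᵢTᵢ = 820×2.44×-34.7 + 1910×2.44×-42.1 + 2510×2.44×26.9 = -100880
Σ ṁᵢCp,ᵢ = 820×2.44 + 1910×2.44 + 2510×2.44 = 12786
T_out = -100880 / 12786 = -7.8905 °C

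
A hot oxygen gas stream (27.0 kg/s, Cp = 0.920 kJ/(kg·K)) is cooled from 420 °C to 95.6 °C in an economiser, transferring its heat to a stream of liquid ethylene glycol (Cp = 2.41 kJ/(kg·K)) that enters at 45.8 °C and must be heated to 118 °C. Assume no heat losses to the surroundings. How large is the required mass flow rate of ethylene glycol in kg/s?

Heat released by hot stream: Q = 27.0 × 0.920 × (420 − 95.6) = 8058.1 kJ/s
Energy balance on cold side (adiabatic exchanger): Q = ṁ_c·Cp_c·(T_c,out − T_c,in)
ṁ_c = 8058.1 / [2.41 × (118 − 45.8)] = 46.31 kg/s

ṁ_c = 46.3 kg/s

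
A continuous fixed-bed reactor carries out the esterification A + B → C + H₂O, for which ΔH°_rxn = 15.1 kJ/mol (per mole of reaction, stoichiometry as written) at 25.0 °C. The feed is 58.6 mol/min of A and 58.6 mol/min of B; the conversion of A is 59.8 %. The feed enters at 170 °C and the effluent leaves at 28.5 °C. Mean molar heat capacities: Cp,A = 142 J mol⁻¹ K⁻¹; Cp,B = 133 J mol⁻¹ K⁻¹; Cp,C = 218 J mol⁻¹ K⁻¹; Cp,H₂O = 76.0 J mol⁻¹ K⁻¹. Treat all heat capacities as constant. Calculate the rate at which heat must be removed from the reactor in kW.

Extent of reaction ξ = 0.598 × 58.6 = 35.043 mol/min
Reaction term: ξ·ΔH°_rxn = 35.043 × 15.1 = 529.15 kJ/min
Sensible, feed 170→25 °C: -2336.7 kJ/min
Outlet flows (mol/min): A 23.557, B 23.557, C 35.043, H₂O 35.043
Sensible, products 25→28.5 °C: 58.733 kJ/min
Q = ΔH = -1748.8 kJ/min = -29.147 kW
Heat removed = 29.147 kW

Q_out = 29.1 kW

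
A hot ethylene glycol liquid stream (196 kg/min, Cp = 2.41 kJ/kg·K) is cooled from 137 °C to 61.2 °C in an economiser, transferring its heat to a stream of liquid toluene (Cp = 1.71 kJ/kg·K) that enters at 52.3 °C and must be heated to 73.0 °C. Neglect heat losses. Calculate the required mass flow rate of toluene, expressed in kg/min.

Heat released by hot stream: Q = 196 × 2.41 × (137 − 61.2) = 35805 kJ/min
Energy balance on cold side (adiabatic exchanger): Q = ṁ_c·Cp_c·(T_c,out − T_c,in)
ṁ_c = 35805 / [1.71 × (73.0 − 52.3)] = 1011.5 kg/min

ṁ_c = 1010 kg/min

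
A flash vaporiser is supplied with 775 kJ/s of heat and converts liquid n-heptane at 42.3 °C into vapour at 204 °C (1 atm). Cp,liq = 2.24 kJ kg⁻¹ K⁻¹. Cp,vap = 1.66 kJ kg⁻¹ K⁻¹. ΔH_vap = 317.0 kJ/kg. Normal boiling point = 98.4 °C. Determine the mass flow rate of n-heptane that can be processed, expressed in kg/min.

Δh = 2.24×(98.4−42.3) + 317.0 + 1.66×(204−98.4) = 617.96 kJ/kg
Q = 775 kJ/s = 775 kJ/s = 46500 kJ/min
ṁ = Q/Δh = 46500 / 617.96 = 75.248 kg/min

ṁ = 75.2 kg/min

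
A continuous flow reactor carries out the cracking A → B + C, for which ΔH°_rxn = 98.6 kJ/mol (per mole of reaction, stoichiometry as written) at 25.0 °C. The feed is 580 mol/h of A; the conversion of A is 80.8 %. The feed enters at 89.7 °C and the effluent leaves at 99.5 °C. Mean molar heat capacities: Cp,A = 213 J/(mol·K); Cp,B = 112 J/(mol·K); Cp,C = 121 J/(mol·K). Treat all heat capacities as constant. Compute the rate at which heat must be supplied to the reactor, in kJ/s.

Q_in = 13.4 kJ/s

Extent of reaction ξ = 0.808 × 580 = 468.64 mol/h
Reaction term: ξ·ΔH°_rxn = 468.64 × 98.6 = 46208 kJ/h
Sensible, feed 89.7→25 °C: -7993 kJ/h
Outlet flows (mol/h): A 111.36, B 468.64, C 468.64
Sensible, products 25→99.5 °C: 9902 kJ/h
Q = ΔH = 48117 kJ/h = 13.366 kW
Heat supplied = 13.366 kJ/s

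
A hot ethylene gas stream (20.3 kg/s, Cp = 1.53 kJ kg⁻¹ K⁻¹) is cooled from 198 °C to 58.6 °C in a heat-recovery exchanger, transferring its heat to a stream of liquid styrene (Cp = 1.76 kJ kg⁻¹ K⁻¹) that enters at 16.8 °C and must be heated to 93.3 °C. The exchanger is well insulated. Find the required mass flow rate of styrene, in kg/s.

Heat released by hot stream: Q = 20.3 × 1.53 × (198 − 58.6) = 4329.6 kJ/s
Energy balance on cold side (adiabatic exchanger): Q = ṁ_c·Cp_c·(T_c,out − T_c,in)
ṁ_c = 4329.6 / [1.76 × (93.3 − 16.8)] = 32.157 kg/s

ṁ_c = 32.2 kg/s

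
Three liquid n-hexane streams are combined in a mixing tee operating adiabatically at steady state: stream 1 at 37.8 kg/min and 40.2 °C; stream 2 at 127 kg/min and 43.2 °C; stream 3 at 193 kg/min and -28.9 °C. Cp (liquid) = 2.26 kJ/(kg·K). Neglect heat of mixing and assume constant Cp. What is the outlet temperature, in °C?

Adiabatic, steady state ⇒ Σ ṁᵢCp,ᵢ(T_out − Tᵢ) = 0
T_out = Σ ṁᵢCp,ᵢTᵢ / Σ ṁᵢCp,ᵢ
      = 3227.9 / 808.63 = 3.9918 °C

T_out = 3.99 °C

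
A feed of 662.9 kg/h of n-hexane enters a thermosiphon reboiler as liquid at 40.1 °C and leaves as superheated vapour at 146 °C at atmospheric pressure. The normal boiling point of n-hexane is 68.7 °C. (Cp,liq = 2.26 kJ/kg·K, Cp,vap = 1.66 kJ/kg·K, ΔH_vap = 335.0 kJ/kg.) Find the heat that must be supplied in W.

liquid 40.1→68.7 °C: 64.636 kJ/kg
vaporisation at 68.7 °C: 335 kJ/kg
vapour 68.7→146 °C: 128.32 kJ/kg
Δh = 64.636 + 335 + 128.32 = 527.95 kJ/kg
Q = ṁ·Δh = 662.9 kg/h × 527.95 kJ/kg = 349980 kJ/h
|Q| = 97.217 kW = 97217 W

Q = 97200 W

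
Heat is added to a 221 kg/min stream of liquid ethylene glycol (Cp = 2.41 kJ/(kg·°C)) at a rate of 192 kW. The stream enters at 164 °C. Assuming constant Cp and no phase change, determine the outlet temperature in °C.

T_out = 186 °C

Q = 192 kW = 11520 kJ/min
ΔT = Q/(ṁ·Cp) = 11520/(221×2.41) = 21.629 K
T_out = 164 + 21.629 = 185.63 °C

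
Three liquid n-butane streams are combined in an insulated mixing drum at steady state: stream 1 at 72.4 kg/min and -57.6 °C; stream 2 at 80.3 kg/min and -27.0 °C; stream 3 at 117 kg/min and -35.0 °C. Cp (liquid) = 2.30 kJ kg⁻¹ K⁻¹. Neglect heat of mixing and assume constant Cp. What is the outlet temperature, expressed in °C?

T_out = -38.7 °C

Energy balance with Q = 0: Σ ṁᵢCp,ᵢ(T_out − Tᵢ) = 0
T_out = Σ ṁᵢCp,ᵢTᵢ / Σ ṁᵢCp,ᵢ
      = -23997 / 620.31 = -38.685 °C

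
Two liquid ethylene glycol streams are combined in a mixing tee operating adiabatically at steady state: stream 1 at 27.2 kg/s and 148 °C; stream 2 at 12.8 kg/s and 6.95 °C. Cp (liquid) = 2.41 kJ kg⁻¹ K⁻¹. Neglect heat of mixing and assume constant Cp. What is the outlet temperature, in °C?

Adiabatic, steady state ⇒ Σ ṁᵢCp,ᵢ(T_out − Tᵢ) = 0
Σ ṁᵢCp,ᵢTᵢ = 27.2×2.41×148 + 12.8×2.41×6.95 = 9916.1
Σ ṁᵢCp,ᵢ = 27.2×2.41 + 12.8×2.41 = 96.4
T_out = 9916.1 / 96.4 = 102.86 °C

T_out = 103 °C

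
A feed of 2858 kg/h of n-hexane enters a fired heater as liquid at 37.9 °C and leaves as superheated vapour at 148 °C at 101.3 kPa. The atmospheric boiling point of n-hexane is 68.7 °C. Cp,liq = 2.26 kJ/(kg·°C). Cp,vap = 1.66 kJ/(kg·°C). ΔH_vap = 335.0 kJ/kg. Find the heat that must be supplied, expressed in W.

Q = 426000 W

liquid 37.9→68.7 °C: 69.608 kJ/kg
vaporisation at 68.7 °C: 335 kJ/kg
vapour 68.7→148 °C: 131.64 kJ/kg
Δh = 69.608 + 335 + 131.64 = 536.25 kJ/kg
Q = ṁ·Δh = 2858 kg/h × 536.25 kJ/kg = 1.5326e+06 kJ/h
|Q| = 425.72 kW = 425720 W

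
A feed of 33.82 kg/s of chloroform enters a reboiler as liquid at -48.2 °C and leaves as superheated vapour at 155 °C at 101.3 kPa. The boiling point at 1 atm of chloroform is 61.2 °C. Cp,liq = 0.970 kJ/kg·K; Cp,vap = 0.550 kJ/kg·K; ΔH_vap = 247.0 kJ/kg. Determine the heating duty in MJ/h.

liquid -48.2→61.2 °C: 106.12 kJ/kg
vaporisation at 61.2 °C: 247 kJ/kg
vapour 61.2→155 °C: 51.59 kJ/kg
Δh = 106.12 + 247 + 51.59 = 404.71 kJ/kg
Q = ṁ·Δh = 33.82 kg/s × 404.71 kJ/kg = 13687 kJ/s
|Q| = 13687 kW = 49274 MJ/h

Q = 49300 MJ/h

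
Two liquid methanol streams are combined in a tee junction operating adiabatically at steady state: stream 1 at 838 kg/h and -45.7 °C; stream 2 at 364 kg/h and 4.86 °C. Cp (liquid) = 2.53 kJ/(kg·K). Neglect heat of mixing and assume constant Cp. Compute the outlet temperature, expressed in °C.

T_out = -30.4 °C

Adiabatic, steady state ⇒ Σ ṁᵢCp,ᵢ(T_out − Tᵢ) = 0
T_out = Σ ṁᵢCp,ᵢTᵢ / Σ ṁᵢCp,ᵢ
      = -92415 / 3041.1 = -30.389 °C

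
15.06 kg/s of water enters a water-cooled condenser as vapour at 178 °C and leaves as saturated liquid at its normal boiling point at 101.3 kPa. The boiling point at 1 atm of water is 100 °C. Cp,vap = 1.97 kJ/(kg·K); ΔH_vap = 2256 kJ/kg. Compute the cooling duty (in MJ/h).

vapour 178→100 °C: -153.66 kJ/kg
condensation at 100 °C: -2256 kJ/kg
Δh = -153.66 + -2256 = -2409.7 kJ/kg
Q = ṁ·Δh = 15.06 kg/s × -2409.7 kJ/kg = -36289 kJ/s
|Q| = 36289 kW = 130640 MJ/h

Q_c = 131000 MJ/h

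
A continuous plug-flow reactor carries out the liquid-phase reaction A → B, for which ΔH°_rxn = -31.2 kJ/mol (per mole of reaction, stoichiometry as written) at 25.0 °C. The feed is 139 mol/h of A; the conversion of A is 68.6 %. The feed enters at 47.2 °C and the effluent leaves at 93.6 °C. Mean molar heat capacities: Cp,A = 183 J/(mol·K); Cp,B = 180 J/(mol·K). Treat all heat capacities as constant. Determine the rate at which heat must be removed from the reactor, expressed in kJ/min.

Q_out = 30.2 kJ/min

Extent of reaction ξ = 0.686 × 139 = 95.354 mol/h
Reaction term: ξ·ΔH°_rxn = 95.354 × -31.2 = -2975 kJ/h
Sensible, feed 47.2→25 °C: -564.7 kJ/h
Outlet flows (mol/h): A 43.646, B 95.354
Sensible, products 25→93.6 °C: 1725.4 kJ/h
Q = ΔH = -1814.4 kJ/h = -0.504 kW
Heat removed = 30.24 kJ/min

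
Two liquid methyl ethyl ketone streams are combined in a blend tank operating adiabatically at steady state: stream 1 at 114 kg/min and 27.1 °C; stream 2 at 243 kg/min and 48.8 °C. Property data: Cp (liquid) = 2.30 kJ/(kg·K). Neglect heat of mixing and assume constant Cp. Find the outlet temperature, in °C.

T_out = 41.9 °C

Adiabatic, steady state ⇒ Σ ṁᵢCp,ᵢ(T_out − Tᵢ) = 0
Σ ṁᵢCp,ᵢTᵢ = 114×2.30×27.1 + 243×2.30×48.8 = 34380
Σ ṁᵢCp,ᵢ = 114×2.30 + 243×2.30 = 821.1
T_out = 34380 / 821.1 = 41.871 °C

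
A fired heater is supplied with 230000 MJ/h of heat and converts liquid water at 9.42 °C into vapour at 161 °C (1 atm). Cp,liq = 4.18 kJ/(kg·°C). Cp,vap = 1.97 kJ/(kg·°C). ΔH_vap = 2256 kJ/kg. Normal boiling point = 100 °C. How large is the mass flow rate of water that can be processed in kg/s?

Δh = 4.18×(100−9.42) + 2256 + 1.97×(161−100) = 2754.8 kJ/kg
Q = 230000 MJ/h = 63889 kJ/s = 63889 kJ/s
ṁ = Q/Δh = 63889 / 2754.8 = 23.192 kg/s

ṁ = 23.2 kg/s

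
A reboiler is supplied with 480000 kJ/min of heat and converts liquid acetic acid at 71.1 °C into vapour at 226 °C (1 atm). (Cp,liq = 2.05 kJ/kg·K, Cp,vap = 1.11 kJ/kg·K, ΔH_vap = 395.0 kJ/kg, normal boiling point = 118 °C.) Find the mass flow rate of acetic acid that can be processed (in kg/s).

ṁ = 13.1 kg/s

Δh = 2.05×(118−71.1) + 395.0 + 1.11×(226−118) = 611.02 kJ/kg
Q = 480000 kJ/min = 8000 kJ/s = 8000 kJ/s
ṁ = Q/Δh = 8000 / 611.02 = 13.093 kg/s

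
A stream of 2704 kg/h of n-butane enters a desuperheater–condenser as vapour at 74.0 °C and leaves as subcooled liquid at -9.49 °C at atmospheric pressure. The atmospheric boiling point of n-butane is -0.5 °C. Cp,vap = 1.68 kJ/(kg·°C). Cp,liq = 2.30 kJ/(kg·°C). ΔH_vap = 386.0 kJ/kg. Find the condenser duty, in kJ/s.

Q_c = 399 kJ/s

vapour 74.0→-0.5 °C: -125.16 kJ/kg
condensation at -0.5 °C: -386 kJ/kg
liquid -0.5→-9.49 °C: -20.677 kJ/kg
Δh = -125.16 + -386 + -20.677 = -531.84 kJ/kg
Q = ṁ·Δh = 2704 kg/h × -531.84 kJ/kg = -1.4381e+06 kJ/h
|Q| = 399.47 kW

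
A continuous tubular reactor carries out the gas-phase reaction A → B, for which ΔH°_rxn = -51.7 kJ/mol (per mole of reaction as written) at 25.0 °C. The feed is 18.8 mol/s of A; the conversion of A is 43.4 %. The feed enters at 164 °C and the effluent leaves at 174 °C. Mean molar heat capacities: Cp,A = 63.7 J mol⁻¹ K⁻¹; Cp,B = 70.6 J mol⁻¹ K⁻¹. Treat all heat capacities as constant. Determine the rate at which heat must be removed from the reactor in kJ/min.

Q_out = 24100 kJ/min

Extent of reaction ξ = 0.434 × 18.8 = 8.1592 mol/s
Reaction term: ξ·ΔH°_rxn = 8.1592 × -51.7 = -421.83 kJ/s
Sensible, feed 164→25 °C: -166.46 kJ/s
Outlet flows (mol/s): A 10.641, B 8.1592
Sensible, products 25→174 °C: 186.82 kJ/s
Q = ΔH = -401.47 kJ/s = -401.47 kW
Heat removed = 24088 kJ/min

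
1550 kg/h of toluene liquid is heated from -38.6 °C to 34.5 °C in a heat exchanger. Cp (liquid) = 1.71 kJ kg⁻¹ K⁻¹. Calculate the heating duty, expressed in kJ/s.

Q = ṁ·Cp·ΔT = 1550 × 1.71 × (34.5 − -38.6) = 193750 kJ/h
Converting: 193750 / 3600 s = 53.82 kW

Q = 53.8 kJ/s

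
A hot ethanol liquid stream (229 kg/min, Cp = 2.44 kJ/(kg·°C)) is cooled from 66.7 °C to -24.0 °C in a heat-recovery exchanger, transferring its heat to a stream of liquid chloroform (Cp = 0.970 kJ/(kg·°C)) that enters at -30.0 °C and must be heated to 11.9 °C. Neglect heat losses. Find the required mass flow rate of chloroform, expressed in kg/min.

ṁ_c = 1250 kg/min

Heat released by hot stream: Q = 229 × 2.44 × (66.7 − -24.0) = 50680 kJ/min
Energy balance on cold side (adiabatic exchanger): Q = ṁ_c·Cp_c·(T_c,out − T_c,in)
ṁ_c = 50680 / [0.970 × (11.9 − -30.0)] = 1246.9 kg/min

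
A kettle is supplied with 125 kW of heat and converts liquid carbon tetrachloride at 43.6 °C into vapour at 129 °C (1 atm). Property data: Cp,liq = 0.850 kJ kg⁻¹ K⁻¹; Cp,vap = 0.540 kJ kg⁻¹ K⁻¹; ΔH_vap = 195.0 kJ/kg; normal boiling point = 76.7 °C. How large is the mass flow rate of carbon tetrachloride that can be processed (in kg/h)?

ṁ = 1790 kg/h

Δh = 0.850×(76.7−43.6) + 195.0 + 0.540×(129−76.7) = 251.38 kJ/kg
Q = 125 kW = 125 kJ/s = 450000 kJ/h
ṁ = Q/Δh = 450000 / 251.38 = 1790.1 kg/h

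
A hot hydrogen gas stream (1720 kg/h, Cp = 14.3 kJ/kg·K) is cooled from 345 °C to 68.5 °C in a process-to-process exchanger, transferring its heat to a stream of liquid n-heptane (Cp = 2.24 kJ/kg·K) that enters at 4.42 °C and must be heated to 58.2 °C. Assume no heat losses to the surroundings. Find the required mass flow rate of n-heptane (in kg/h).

ṁ_c = 56500 kg/h

Heat released by hot stream: Q = 1720 × 14.3 × (345 − 68.5) = 6.8008e+06 kJ/h
Energy balance on cold side (adiabatic exchanger): Q = ṁ_c·Cp_c·(T_c,out − T_c,in)
ṁ_c = 6.8008e+06 / [2.24 × (58.2 − 4.42)] = 56453 kg/h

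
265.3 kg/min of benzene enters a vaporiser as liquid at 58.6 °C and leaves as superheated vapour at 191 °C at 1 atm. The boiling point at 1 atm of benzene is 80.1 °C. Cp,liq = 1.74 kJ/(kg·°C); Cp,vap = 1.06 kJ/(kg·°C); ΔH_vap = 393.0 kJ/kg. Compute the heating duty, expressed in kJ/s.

Q = 2420 kJ/s

liquid 58.6→80.1 °C: 37.41 kJ/kg
vaporisation at 80.1 °C: 393 kJ/kg
vapour 80.1→191 °C: 117.55 kJ/kg
Δh = 37.41 + 393 + 117.55 = 547.96 kJ/kg
Q = ṁ·Δh = 265.3 kg/min × 547.96 kJ/kg = 145370 kJ/min
|Q| = 2422.9 kW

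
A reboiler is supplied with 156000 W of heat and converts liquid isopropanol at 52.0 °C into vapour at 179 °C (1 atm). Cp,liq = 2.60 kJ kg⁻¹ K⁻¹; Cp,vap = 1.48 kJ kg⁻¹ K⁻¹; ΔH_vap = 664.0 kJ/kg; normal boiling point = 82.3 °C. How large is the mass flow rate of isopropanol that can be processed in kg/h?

ṁ = 634 kg/h

Δh = 2.60×(82.3−52.0) + 664.0 + 1.48×(179−82.3) = 885.9 kJ/kg
Q = 156000 W = 156 kJ/s = 561600 kJ/h
ṁ = Q/Δh = 561600 / 885.9 = 633.93 kg/h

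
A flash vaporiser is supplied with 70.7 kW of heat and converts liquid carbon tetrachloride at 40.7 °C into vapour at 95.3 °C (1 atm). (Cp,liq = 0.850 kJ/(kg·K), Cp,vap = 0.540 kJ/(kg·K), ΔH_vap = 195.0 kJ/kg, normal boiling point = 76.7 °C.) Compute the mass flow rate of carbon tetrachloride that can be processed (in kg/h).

ṁ = 1080 kg/h

Δh = 0.850×(76.7−40.7) + 195.0 + 0.540×(95.3−76.7) = 235.64 kJ/kg
Q = 70.7 kW = 70.7 kJ/s = 254520 kJ/h
ṁ = Q/Δh = 254520 / 235.64 = 1080.1 kg/h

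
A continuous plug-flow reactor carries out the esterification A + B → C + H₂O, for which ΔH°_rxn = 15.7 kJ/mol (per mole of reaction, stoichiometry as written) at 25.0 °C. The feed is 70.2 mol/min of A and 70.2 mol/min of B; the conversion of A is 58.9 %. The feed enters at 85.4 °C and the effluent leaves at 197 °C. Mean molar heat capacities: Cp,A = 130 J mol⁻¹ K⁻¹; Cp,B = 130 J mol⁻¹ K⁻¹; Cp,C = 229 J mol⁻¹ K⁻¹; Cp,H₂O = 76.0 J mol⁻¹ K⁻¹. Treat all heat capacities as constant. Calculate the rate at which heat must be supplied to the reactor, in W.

Extent of reaction ξ = 0.589 × 70.2 = 41.348 mol/min
Reaction term: ξ·ΔH°_rxn = 41.348 × 15.7 = 649.16 kJ/min
Sensible, feed 85.4→25 °C: -1102.4 kJ/min
Outlet flows (mol/min): A 28.852, B 28.852, C 41.348, H₂O 41.348
Sensible, products 25→197 °C: 3459.4 kJ/min
Q = ΔH = 3006.1 kJ/min = 50.102 kW
Heat supplied = 50102 W

Q_in = 50100 W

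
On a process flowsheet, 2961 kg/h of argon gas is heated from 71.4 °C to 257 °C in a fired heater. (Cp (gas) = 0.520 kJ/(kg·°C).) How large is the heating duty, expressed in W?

Q = 79400 W

Q = ṁ·Cp·ΔT = 2961 × 0.520 × (257 − 71.4) = 285770 kJ/h
Converting: 285770 / 3600 s = 79.381 kW
Heating duty = 79381 W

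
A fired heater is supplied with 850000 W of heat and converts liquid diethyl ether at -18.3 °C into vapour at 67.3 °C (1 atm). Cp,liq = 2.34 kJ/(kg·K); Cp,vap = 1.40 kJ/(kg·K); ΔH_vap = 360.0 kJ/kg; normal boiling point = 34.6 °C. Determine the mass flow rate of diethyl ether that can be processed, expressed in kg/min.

Δh = 2.34×(34.6−-18.3) + 360.0 + 1.40×(67.3−34.6) = 529.57 kJ/kg
Q = 850000 W = 850 kJ/s = 51000 kJ/min
ṁ = Q/Δh = 51000 / 529.57 = 96.305 kg/min

ṁ = 96.3 kg/min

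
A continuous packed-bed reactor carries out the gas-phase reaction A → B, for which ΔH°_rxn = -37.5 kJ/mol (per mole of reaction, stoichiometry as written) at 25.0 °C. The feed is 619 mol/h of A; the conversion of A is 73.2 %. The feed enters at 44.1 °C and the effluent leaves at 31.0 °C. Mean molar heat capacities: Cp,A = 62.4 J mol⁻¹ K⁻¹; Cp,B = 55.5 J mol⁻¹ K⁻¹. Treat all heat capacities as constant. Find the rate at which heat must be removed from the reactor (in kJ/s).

Q_out = 4.87 kJ/s

Extent of reaction ξ = 0.732 × 619 = 453.11 mol/h
Reaction term: ξ·ΔH°_rxn = 453.11 × -37.5 = -16992 kJ/h
Sensible, feed 44.1→25 °C: -737.75 kJ/h
Outlet flows (mol/h): A 165.89, B 453.11
Sensible, products 25→31.0 °C: 212.99 kJ/h
Q = ΔH = -17516 kJ/h = -4.8656 kW
Heat removed = 4.8656 kJ/s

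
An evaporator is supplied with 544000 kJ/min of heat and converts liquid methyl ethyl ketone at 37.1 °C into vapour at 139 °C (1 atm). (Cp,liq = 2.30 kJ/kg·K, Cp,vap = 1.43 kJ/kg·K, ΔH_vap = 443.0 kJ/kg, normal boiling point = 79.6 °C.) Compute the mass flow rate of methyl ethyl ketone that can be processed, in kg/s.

ṁ = 14.5 kg/s

Δh = 2.30×(79.6−37.1) + 443.0 + 1.43×(139−79.6) = 625.69 kJ/kg
Q = 544000 kJ/min = 9066.7 kJ/s = 9066.7 kJ/s
ṁ = Q/Δh = 9066.7 / 625.69 = 14.491 kg/s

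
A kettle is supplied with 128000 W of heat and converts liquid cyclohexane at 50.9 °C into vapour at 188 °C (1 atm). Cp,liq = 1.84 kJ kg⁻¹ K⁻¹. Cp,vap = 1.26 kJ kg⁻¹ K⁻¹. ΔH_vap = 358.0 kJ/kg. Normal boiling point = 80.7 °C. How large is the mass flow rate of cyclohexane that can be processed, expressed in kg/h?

Δh = 1.84×(80.7−50.9) + 358.0 + 1.26×(188−80.7) = 548.03 kJ/kg
Q = 128000 W = 128 kJ/s = 460800 kJ/h
ṁ = Q/Δh = 460800 / 548.03 = 840.83 kg/h

ṁ = 841 kg/h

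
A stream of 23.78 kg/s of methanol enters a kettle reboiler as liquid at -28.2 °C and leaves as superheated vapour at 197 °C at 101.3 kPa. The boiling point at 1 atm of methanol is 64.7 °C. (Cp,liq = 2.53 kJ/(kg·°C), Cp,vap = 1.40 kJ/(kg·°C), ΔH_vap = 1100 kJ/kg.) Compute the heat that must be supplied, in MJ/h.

liquid -28.2→64.7 °C: 235.04 kJ/kg
vaporisation at 64.7 °C: 1100 kJ/kg
vapour 64.7→197 °C: 185.22 kJ/kg
Δh = 235.04 + 1100 + 185.22 = 1520.3 kJ/kg
Q = ṁ·Δh = 23.78 kg/s × 1520.3 kJ/kg = 36152 kJ/s
|Q| = 36152 kW = 130150 MJ/h

Q = 130000 MJ/h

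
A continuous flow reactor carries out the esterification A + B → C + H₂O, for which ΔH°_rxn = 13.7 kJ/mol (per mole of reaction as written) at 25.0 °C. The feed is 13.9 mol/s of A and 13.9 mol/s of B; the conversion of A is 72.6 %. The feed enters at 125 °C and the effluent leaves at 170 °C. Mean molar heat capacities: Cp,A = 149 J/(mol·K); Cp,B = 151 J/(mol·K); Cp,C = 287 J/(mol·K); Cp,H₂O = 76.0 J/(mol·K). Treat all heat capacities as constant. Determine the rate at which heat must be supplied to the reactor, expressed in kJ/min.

Extent of reaction ξ = 0.726 × 13.9 = 10.091 mol/s
Reaction term: ξ·ΔH°_rxn = 10.091 × 13.7 = 138.25 kJ/s
Sensible, feed 125→25 °C: -417 kJ/s
Outlet flows (mol/s): A 3.8086, B 3.8086, C 10.091, H₂O 10.091
Sensible, products 25→170 °C: 696.83 kJ/s
Q = ΔH = 418.09 kJ/s = 418.09 kW
Heat supplied = 25085 kJ/min

Q_in = 25100 kJ/min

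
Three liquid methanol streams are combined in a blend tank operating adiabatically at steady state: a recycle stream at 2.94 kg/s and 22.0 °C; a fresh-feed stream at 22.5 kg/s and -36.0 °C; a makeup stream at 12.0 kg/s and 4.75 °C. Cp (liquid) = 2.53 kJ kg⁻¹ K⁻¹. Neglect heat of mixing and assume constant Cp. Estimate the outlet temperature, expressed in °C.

Adiabatic, steady state ⇒ Σ ṁᵢCp,ᵢ(T_out − Tᵢ) = 0
Σ ṁᵢCp,ᵢTᵢ = 2.94×2.53×22.0 + 22.5×2.53×-36.0 + 12.0×2.53×4.75 = -1741.4
Σ ṁᵢCp,ᵢ = 2.94×2.53 + 22.5×2.53 + 12.0×2.53 = 94.723
T_out = -1741.4 / 94.723 = -18.385 °C

T_out = -18.4 °C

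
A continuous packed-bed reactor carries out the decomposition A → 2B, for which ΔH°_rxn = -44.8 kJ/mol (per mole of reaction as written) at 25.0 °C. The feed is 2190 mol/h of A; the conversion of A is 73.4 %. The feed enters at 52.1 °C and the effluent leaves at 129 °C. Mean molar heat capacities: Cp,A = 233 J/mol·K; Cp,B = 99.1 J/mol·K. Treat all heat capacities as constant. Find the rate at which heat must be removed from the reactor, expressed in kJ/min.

Q_out = 643 kJ/min

Extent of reaction ξ = 0.734 × 2190 = 1607.5 mol/h
Reaction term: ξ·ΔH°_rxn = 1607.5 × -44.8 = -72014 kJ/h
Sensible, feed 52.1→25 °C: -13828 kJ/h
Outlet flows (mol/h): A 582.54, B 3214.9
Sensible, products 25→129 °C: 47250 kJ/h
Q = ΔH = -38592 kJ/h = -10.72 kW
Heat removed = 643.2 kJ/min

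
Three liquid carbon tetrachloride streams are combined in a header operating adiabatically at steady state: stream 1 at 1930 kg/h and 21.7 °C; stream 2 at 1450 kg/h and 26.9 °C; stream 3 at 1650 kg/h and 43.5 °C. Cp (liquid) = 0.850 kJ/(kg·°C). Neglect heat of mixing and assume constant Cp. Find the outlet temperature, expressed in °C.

T_out = 30.4 °C

No heat crosses the boundary, so H_out = H_in.
Σ ṁᵢCp,ᵢTᵢ = 1930×0.850×21.7 + 1450×0.850×26.9 + 1650×0.850×43.5 = 129760
Σ ṁᵢCp,ᵢ = 1930×0.850 + 1450×0.850 + 1650×0.850 = 4275.5
T_out = 129760 / 4275.5 = 30.35 °C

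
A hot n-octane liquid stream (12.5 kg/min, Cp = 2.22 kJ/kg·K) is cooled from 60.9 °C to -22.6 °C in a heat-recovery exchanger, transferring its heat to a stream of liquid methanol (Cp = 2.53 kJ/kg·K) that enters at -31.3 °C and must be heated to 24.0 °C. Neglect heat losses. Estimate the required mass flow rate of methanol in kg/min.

ṁ_c = 16.6 kg/min

Heat released by hot stream: Q = 12.5 × 2.22 × (60.9 − -22.6) = 2317.1 kJ/min
Energy balance on cold side (adiabatic exchanger): Q = ṁ_c·Cp_c·(T_c,out − T_c,in)
ṁ_c = 2317.1 / [2.53 × (24.0 − -31.3)] = 16.562 kg/min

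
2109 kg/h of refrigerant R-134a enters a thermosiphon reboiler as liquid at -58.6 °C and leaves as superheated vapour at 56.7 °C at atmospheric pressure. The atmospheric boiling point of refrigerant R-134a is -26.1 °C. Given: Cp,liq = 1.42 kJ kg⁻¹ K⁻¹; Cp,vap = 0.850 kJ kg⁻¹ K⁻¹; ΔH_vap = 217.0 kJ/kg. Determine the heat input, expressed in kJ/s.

liquid -58.6→-26.1 °C: 46.15 kJ/kg
vaporisation at -26.1 °C: 217 kJ/kg
vapour -26.1→56.7 °C: 70.38 kJ/kg
Δh = 46.15 + 217 + 70.38 = 333.53 kJ/kg
Q = ṁ·Δh = 2109 kg/h × 333.53 kJ/kg = 703410 kJ/h
|Q| = 195.39 kW

Q = 195 kJ/s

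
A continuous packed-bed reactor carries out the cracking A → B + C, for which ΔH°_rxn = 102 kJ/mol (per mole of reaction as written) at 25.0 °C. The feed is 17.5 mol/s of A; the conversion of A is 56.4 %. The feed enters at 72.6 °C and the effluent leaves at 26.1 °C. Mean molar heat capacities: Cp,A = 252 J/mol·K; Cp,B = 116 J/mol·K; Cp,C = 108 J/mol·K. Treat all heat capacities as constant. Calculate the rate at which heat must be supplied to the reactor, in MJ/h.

Extent of reaction ξ = 0.564 × 17.5 = 9.87 mol/s
Reaction term: ξ·ΔH°_rxn = 9.87 × 102 = 1006.7 kJ/s
Sensible, feed 72.6→25 °C: -209.92 kJ/s
Outlet flows (mol/s): A 7.63, B 9.87, C 9.87
Sensible, products 25→26.1 °C: 4.547 kJ/s
Q = ΔH = 801.37 kJ/s = 801.37 kW
Heat supplied = 2884.9 MJ/h

Q_in = 2880 MJ/h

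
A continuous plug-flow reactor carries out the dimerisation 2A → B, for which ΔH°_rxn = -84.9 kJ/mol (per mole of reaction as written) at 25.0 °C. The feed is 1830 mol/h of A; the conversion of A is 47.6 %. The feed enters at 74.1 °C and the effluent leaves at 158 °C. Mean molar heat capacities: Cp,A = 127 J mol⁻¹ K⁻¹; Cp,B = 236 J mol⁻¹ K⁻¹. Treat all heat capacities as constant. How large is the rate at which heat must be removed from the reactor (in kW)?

Extent of reaction ξ = 0.476 × 1830 / 2 = 435.54 mol/h
Reaction term: ξ·ΔH°_rxn = 435.54 × -84.9 = -36977 kJ/h
Sensible, feed 74.1→25 °C: -11411 kJ/h
Outlet flows (mol/h): A 958.92, B 435.54
Sensible, products 25→158 °C: 29868 kJ/h
Q = ΔH = -18521 kJ/h = -5.1447 kW
Heat removed = 5.1447 kW

Q_out = 5.14 kW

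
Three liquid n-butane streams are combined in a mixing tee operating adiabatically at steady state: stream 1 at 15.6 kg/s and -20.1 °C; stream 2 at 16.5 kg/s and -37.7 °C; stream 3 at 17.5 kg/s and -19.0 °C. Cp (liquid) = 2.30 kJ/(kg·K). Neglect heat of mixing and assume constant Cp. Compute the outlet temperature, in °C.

T_out = -25.6 °C

Energy balance with Q = 0: Σ ṁᵢCp,ᵢ(T_out − Tᵢ) = 0
T_out = Σ ṁᵢCp,ᵢTᵢ / Σ ṁᵢCp,ᵢ
      = -2916.7 / 114.08 = -25.567 °C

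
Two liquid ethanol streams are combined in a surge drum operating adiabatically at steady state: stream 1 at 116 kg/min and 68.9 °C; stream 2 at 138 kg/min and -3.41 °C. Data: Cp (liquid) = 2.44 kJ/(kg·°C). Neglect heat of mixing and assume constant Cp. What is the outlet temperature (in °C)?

T_out = 29.6 °C

No heat crosses the boundary, so H_out = H_in.
Σ ṁᵢCp,ᵢTᵢ = 116×2.44×68.9 + 138×2.44×-3.41 = 18353
Σ ṁᵢCp,ᵢ = 116×2.44 + 138×2.44 = 619.76
T_out = 18353 / 619.76 = 29.613 °C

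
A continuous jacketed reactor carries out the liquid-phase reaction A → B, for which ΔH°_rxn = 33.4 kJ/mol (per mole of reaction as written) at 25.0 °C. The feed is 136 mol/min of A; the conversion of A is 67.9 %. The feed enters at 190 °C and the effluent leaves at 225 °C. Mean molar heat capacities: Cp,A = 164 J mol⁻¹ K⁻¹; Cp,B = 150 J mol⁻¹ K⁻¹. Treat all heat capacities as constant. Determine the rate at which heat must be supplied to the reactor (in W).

Extent of reaction ξ = 0.679 × 136 = 92.344 mol/min
Reaction term: ξ·ΔH°_rxn = 92.344 × 33.4 = 3084.3 kJ/min
Sensible, feed 190→25 °C: -3680.2 kJ/min
Outlet flows (mol/min): A 43.656, B 92.344
Sensible, products 25→225 °C: 4202.2 kJ/min
Q = ΔH = 3606.4 kJ/min = 60.106 kW
Heat supplied = 60106 W

Q_in = 60100 W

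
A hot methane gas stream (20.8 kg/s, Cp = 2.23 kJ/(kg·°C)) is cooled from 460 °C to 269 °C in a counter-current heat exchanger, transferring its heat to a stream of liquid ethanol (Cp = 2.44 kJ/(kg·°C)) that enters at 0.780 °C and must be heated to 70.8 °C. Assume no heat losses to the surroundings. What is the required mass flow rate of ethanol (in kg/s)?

ṁ_c = 51.9 kg/s

Heat released by hot stream: Q = 20.8 × 2.23 × (460 − 269) = 8859.3 kJ/s
Energy balance on cold side (adiabatic exchanger): Q = ṁ_c·Cp_c·(T_c,out − T_c,in)
ṁ_c = 8859.3 / [2.44 × (70.8 − 0.780)] = 51.855 kg/s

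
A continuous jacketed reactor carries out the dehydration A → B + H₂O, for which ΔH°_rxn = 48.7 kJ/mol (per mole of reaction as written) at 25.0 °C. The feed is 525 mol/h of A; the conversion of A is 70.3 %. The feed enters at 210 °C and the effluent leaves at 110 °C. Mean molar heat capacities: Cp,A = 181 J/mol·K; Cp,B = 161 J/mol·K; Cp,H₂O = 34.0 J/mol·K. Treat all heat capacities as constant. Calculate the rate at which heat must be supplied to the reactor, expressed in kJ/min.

Q_in = 149 kJ/min

Extent of reaction ξ = 0.703 × 525 = 369.07 mol/h
Reaction term: ξ·ΔH°_rxn = 369.07 × 48.7 = 17974 kJ/h
Sensible, feed 210→25 °C: -17580 kJ/h
Outlet flows (mol/h): A 155.93, B 369.07, H₂O 369.07
Sensible, products 25→110 °C: 8516.3 kJ/h
Q = ΔH = 8910.7 kJ/h = 2.4752 kW
Heat supplied = 148.51 kJ/min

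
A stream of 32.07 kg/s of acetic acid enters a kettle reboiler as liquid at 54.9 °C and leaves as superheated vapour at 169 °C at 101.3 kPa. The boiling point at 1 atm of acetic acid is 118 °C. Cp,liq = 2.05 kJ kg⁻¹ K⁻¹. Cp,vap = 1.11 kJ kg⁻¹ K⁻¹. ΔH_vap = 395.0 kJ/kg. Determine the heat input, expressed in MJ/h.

liquid 54.9→118 °C: 129.35 kJ/kg
vaporisation at 118 °C: 395 kJ/kg
vapour 118→169 °C: 56.61 kJ/kg
Δh = 129.35 + 395 + 56.61 = 580.97 kJ/kg
Q = ṁ·Δh = 32.07 kg/s × 580.97 kJ/kg = 18632 kJ/s
|Q| = 18632 kW = 67074 MJ/h

Q = 67100 MJ/h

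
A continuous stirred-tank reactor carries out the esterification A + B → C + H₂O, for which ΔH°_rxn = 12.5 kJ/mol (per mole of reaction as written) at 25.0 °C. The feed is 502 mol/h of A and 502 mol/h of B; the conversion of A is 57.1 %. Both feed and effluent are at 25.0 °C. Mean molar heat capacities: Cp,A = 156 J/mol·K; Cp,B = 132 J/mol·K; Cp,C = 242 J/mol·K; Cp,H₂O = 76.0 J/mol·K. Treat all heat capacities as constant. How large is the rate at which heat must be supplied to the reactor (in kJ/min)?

Q_in = 59.7 kJ/min

Extent of reaction ξ = 0.571 × 502 = 286.64 mol/h
Reaction term: ξ·ΔH°_rxn = 286.64 × 12.5 = 3583 kJ/h
Q = ΔH = 3583 kJ/h = 0.99528 kW
Heat supplied = 59.717 kJ/min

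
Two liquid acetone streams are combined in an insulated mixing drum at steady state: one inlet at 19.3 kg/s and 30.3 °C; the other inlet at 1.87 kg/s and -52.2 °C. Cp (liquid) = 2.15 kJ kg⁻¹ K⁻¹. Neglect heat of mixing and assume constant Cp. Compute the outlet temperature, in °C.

T_out = 23.0 °C

Adiabatic, steady state ⇒ Σ ṁᵢCp,ᵢ(T_out − Tᵢ) = 0
Σ ṁᵢCp,ᵢTᵢ = 19.3×2.15×30.3 + 1.87×2.15×-52.2 = 1047.4
Σ ṁᵢCp,ᵢ = 19.3×2.15 + 1.87×2.15 = 45.515
T_out = 1047.4 / 45.515 = 23.013 °C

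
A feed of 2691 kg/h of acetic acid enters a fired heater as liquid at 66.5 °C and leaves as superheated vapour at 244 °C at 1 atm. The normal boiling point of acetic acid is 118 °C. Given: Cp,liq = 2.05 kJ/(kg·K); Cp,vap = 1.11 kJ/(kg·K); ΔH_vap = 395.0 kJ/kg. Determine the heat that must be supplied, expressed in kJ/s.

Q = 479 kJ/s

liquid 66.5→118 °C: 105.57 kJ/kg
vaporisation at 118 °C: 395 kJ/kg
vapour 118→244 °C: 139.86 kJ/kg
Δh = 105.57 + 395 + 139.86 = 640.43 kJ/kg
Q = ṁ·Δh = 2691 kg/h × 640.43 kJ/kg = 1.7234e+06 kJ/h
|Q| = 478.73 kW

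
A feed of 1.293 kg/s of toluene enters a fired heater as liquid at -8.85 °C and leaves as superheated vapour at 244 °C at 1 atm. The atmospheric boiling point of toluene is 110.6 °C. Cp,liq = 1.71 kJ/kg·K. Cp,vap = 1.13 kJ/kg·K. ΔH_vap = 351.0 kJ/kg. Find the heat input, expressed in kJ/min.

liquid -8.85→110.6 °C: 204.26 kJ/kg
vaporisation at 110.6 °C: 351 kJ/kg
vapour 110.6→244 °C: 150.74 kJ/kg
Δh = 204.26 + 351 + 150.74 = 706 kJ/kg
Q = ṁ·Δh = 1.293 kg/s × 706 kJ/kg = 912.86 kJ/s
|Q| = 912.86 kW = 54772 kJ/min

Q = 54800 kJ/min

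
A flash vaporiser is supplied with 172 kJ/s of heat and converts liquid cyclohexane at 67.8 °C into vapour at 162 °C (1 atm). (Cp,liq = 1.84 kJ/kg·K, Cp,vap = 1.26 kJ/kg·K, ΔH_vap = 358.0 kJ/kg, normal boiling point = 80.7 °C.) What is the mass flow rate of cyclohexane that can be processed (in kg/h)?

ṁ = 1280 kg/h

Δh = 1.84×(80.7−67.8) + 358.0 + 1.26×(162−80.7) = 484.17 kJ/kg
Q = 172 kJ/s = 172 kJ/s = 619200 kJ/h
ṁ = Q/Δh = 619200 / 484.17 = 1278.9 kg/h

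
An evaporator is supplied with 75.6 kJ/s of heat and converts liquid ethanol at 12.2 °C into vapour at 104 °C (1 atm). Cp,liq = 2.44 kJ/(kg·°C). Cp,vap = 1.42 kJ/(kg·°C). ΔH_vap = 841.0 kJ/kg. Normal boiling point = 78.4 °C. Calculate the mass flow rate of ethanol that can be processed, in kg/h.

ṁ = 262 kg/h

Δh = 2.44×(78.4−12.2) + 841.0 + 1.42×(104−78.4) = 1038.9 kJ/kg
Q = 75.6 kJ/s = 75.6 kJ/s = 272160 kJ/h
ṁ = Q/Δh = 272160 / 1038.9 = 261.97 kg/h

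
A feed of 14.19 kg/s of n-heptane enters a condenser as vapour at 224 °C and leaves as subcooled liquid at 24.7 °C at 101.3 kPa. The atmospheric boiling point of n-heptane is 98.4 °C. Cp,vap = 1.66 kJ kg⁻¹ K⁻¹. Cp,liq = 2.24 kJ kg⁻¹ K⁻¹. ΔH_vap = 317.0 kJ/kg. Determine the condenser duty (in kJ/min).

Q_c = 588000 kJ/min

vapour 224→98.4 °C: -208.5 kJ/kg
condensation at 98.4 °C: -317 kJ/kg
liquid 98.4→24.7 °C: -165.09 kJ/kg
Δh = -208.5 + -317 + -165.09 = -690.58 kJ/kg
Q = ṁ·Δh = 14.19 kg/s × -690.58 kJ/kg = -9799.4 kJ/s
|Q| = 9799.4 kW = 587960 kJ/min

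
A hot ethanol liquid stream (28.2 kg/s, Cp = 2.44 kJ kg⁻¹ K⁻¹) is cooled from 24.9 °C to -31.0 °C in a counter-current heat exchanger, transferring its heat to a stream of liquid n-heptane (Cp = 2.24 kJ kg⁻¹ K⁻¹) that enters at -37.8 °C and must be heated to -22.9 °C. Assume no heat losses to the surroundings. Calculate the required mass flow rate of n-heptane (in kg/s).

ṁ_c = 115 kg/s

Heat released by hot stream: Q = 28.2 × 2.44 × (24.9 − -31.0) = 3846.4 kJ/s
Energy balance on cold side (adiabatic exchanger): Q = ṁ_c·Cp_c·(T_c,out − T_c,in)
ṁ_c = 3846.4 / [2.24 × (-22.9 − -37.8)] = 115.24 kg/s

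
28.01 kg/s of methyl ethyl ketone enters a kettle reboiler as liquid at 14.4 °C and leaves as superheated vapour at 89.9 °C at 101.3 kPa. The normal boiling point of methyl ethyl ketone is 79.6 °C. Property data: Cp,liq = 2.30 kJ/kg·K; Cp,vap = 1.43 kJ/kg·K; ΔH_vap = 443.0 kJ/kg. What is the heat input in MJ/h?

Q = 61300 MJ/h

liquid 14.4→79.6 °C: 149.96 kJ/kg
vaporisation at 79.6 °C: 443 kJ/kg
vapour 79.6→89.9 °C: 14.729 kJ/kg
Δh = 149.96 + 443 + 14.729 = 607.69 kJ/kg
Q = ṁ·Δh = 28.01 kg/s × 607.69 kJ/kg = 17021 kJ/s
|Q| = 17021 kW = 61277 MJ/h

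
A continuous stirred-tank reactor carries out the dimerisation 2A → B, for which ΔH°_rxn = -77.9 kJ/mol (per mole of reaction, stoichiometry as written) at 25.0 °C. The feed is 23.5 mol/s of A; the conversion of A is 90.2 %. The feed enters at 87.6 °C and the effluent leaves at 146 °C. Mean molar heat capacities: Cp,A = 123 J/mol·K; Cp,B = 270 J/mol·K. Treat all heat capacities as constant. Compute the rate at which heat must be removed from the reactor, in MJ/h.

Extent of reaction ξ = 0.902 × 23.5 / 2 = 10.598 mol/s
Reaction term: ξ·ΔH°_rxn = 10.598 × -77.9 = -825.62 kJ/s
Sensible, feed 87.6→25 °C: -180.95 kJ/s
Outlet flows (mol/s): A 2.303, B 10.598
Sensible, products 25→146 °C: 380.53 kJ/s
Q = ΔH = -626.04 kJ/s = -626.04 kW
Heat removed = 2253.7 MJ/h

Q_out = 2250 MJ/h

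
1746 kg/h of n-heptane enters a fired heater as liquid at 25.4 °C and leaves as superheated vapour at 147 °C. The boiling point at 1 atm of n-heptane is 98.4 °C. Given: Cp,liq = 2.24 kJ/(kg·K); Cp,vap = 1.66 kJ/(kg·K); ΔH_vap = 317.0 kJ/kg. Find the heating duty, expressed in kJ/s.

Q = 272 kJ/s

liquid 25.4→98.4 °C: 163.52 kJ/kg
vaporisation at 98.4 °C: 317 kJ/kg
vapour 98.4→147 °C: 80.676 kJ/kg
Δh = 163.52 + 317 + 80.676 = 561.2 kJ/kg
Q = ṁ·Δh = 1746 kg/h × 561.2 kJ/kg = 979850 kJ/h
|Q| = 272.18 kW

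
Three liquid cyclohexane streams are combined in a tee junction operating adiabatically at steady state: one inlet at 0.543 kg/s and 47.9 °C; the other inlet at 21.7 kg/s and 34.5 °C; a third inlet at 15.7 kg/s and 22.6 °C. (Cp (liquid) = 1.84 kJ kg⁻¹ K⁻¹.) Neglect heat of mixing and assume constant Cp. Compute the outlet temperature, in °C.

T_out = 29.8 °C

No heat crosses the boundary, so H_out = H_in.
Σ ṁᵢCp,ᵢTᵢ = 0.543×1.84×47.9 + 21.7×1.84×34.5 + 15.7×1.84×22.6 = 2078.2
Σ ṁᵢCp,ᵢ = 0.543×1.84 + 21.7×1.84 + 15.7×1.84 = 69.815
T_out = 2078.2 / 69.815 = 29.768 °C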